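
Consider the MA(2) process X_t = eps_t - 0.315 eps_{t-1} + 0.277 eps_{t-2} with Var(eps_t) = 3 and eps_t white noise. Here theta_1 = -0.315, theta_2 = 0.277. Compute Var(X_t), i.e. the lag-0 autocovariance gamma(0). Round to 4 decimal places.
\gamma(0) = 3.5279

For an MA(q) process X_t = eps_t + sum_i theta_i eps_{t-i} with
Var(eps_t) = sigma^2, the variance is
  gamma(0) = sigma^2 * (1 + sum_i theta_i^2).
  sum_i theta_i^2 = (-0.315)^2 + (0.277)^2 = 0.099225 + 0.076729 = 0.175954.
  gamma(0) = 3 * (1 + 0.175954) = 3 * 1.175954 = 3.527862, which rounds to 3.5279.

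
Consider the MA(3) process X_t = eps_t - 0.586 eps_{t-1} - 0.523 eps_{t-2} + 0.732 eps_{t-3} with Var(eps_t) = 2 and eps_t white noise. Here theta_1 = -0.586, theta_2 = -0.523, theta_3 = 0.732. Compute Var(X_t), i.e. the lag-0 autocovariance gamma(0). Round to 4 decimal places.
\gamma(0) = 4.3055

For an MA(q) process X_t = eps_t + sum_i theta_i eps_{t-i} with
Var(eps_t) = sigma^2, the variance is
  gamma(0) = sigma^2 * (1 + sum_i theta_i^2).
  sum_i theta_i^2 = (-0.586)^2 + (-0.523)^2 + (0.732)^2 = 0.343396 + 0.273529 + 0.535824 = 1.152749.
  gamma(0) = 2 * (1 + 1.152749) = 2 * 2.152749 = 4.305498, which rounds to 4.3055.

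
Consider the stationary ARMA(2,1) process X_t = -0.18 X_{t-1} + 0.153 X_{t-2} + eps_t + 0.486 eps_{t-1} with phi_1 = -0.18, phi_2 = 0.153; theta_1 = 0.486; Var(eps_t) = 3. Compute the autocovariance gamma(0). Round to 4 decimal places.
\gamma(0) = 3.3125

Multiply the model equation by X_{t-k} and take expectations. With theta_0 = psi_0 = 1 and psi_j the MA(infinity) weights, this gives
  gamma(k) - sum_i phi_i gamma(k-i) = c_k,
  c_k = sigma^2 * sum_{j=k..q} theta_j psi_{j-k}   (c_k = 0 for k > q),
using gamma(-m) = gamma(m).
psi-weights needed (psi_j = theta_j + sum_i phi_i psi_{j-i}):
  psi_1 = theta_1 + phi_1 = 0.486 + (-0.18) = 0.306
Right-hand sides:
  c_0 = sigma^2 (1 + theta_1 psi_1) = 3 * (1 + (0.486)(0.306)) = 3 * 1.148716 = 3.446148
  c_1 = sigma^2 theta_1 = 3 * (0.486) = 1.458
  c_2 = 0
Equations for k = 0, 1, 2 (AR order 2, c_2 = 0):
  (E0) gamma(0) = phi_1 gamma(1) + phi_2 gamma(2) + c_0
  (E1) gamma(1) = phi_1 gamma(0) + phi_2 gamma(1) + c_1
  (E2) gamma(2) = phi_1 gamma(1) + phi_2 gamma(0)
From (E1): gamma(1) = A gamma(0) + B with
  A = phi_1 / (1 - phi_2) = -0.18 / 0.847 = -0.212515,   B = c_1 / (1 - phi_2) = 1.458 / 0.847 = 1.72137.
Insert (E2) into (E0): gamma(0) (1 - phi_2^2) = phi_1 (1 + phi_2) gamma(1) + c_0.
  phi_1 (1 + phi_2) = (-0.18)(1.153) = -0.20754,   1 - phi_2^2 = 0.976591.
Replace gamma(1) by A gamma(0) + B and collect gamma(0):
  gamma(0) [0.976591 - (-0.20754)(-0.212515)] = (-0.20754)(1.72137) + 3.446148
  gamma(0) * 0.932486 = 3.088895
  gamma(0) = 3.088895 / 0.932486 = 3.312539.
Therefore gamma(0) = 3.3125 (to 4 decimal places).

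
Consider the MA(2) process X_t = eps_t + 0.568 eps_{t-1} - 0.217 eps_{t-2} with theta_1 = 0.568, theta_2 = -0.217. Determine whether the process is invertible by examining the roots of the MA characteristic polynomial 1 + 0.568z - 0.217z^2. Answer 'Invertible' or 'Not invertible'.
\text{Invertible}

The MA(q) characteristic polynomial is P(z) = 1 + 0.568z - 0.217z^2.
Invertibility requires all roots to lie outside the unit circle, i.e. |z| > 1 for every root.
Set 1 + (0.568) z + (-0.217) z^2 = 0, i.e. a z^2 + b z + c = 0 with a = -0.217, b = 0.568, c = 1.
Discriminant D = b^2 - 4ac = (0.568)^2 - 4*(-0.217)*1 = 0.322624 - (-0.868) = 1.190624.
D >= 0, so the roots are real: z = (-b +/- sqrt(D)) / (2a) = (-0.568 +/- 1.091157) / (-0.434).
  z_1 = (-0.568 + 1.091157) / (-0.434) = -1.2054,   |z_1| = 1.2054.
  z_2 = (-0.568 - 1.091157) / (-0.434) = 3.8229,   |z_2| = 3.8229.
Moduli of all roots: 1.2054, 3.8229.
All moduli strictly greater than 1? Yes.
Verdict: Invertible.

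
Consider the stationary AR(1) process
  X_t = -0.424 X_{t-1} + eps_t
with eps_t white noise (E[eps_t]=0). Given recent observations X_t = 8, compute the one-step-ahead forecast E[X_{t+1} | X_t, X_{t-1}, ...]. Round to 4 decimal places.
E[X_{t+1} \mid \mathcal F_t] = -3.3920

For an AR(p) model X_t = c + sum_i phi_i X_{t-i} + eps_t, the
one-step-ahead conditional mean is
  E[X_{t+1} | X_t, ...] = c + sum_i phi_i X_{t+1-i}.
Substitute known values:
  E[X_{t+1} | ...] = (-0.424) * (8)
                   = -3.3920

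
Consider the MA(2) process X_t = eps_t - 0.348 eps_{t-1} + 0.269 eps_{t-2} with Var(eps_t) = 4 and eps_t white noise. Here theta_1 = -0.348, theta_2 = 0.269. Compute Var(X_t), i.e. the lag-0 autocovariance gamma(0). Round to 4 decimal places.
\gamma(0) = 4.7739

For an MA(q) process X_t = eps_t + sum_i theta_i eps_{t-i} with
Var(eps_t) = sigma^2, the variance is
  gamma(0) = sigma^2 * (1 + sum_i theta_i^2).
  sum_i theta_i^2 = (-0.348)^2 + (0.269)^2 = 0.121104 + 0.072361 = 0.193465.
  gamma(0) = 4 * (1 + 0.193465) = 4 * 1.193465 = 4.77386, which rounds to 4.7739.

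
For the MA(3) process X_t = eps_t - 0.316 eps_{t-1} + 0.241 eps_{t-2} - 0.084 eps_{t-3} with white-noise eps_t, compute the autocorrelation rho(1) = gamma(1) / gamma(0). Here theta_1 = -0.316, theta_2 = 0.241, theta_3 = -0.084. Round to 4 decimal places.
\rho(1) = -0.3540

For an MA(q) process with theta_0 = 1, the autocovariance is
  gamma(k) = sigma^2 * sum_{i=0..q-k} theta_i * theta_{i+k},
and rho(k) = gamma(k) / gamma(0). Sigma^2 cancels.
  numerator   = (1)*(-0.316) + (-0.316)*(0.241) + (0.241)*(-0.084) = -0.4124.
  denominator = (1)^2 + (-0.316)^2 + (0.241)^2 + (-0.084)^2 = 1.164993.
  rho(1) = -0.4124 / 1.164993 = -0.3540.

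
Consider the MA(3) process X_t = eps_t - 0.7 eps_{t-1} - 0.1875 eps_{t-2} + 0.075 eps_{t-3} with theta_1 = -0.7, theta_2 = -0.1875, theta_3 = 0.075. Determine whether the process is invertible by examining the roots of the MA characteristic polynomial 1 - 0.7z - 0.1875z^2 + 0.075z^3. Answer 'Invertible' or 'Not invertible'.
\text{Invertible}

The MA(q) characteristic polynomial is P(z) = 1 - 0.7z - 0.1875z^2 + 0.075z^3.
Invertibility requires all roots to lie outside the unit circle, i.e. |z| > 1 for every root.
Degree 3: look for a simple real root z0 first, then factor out (1 - z/z0) and solve the remaining quadratic.
Testing z0 = 4: P(4) = 1 + (-0.7)(4) + (-0.1875)(4)^2 + (0.075)(4)^3
  = 1 + (-2.8) + (-3) + (4.8) = 0.  So z_0 = 4 is a root, |z_0| = 4.
Divide out the factor (1 - 0.25 z) = (1 - z/z0) (since 1/z0 = 0.25):
  P(z) = (1 - 0.25 z)(1 + (-0.45) z + (-0.3) z^2)
  [check: z-coef -0.45 - (0.25) = -0.7; z^2-coef -0.3 - (0.25)(-0.45) = -0.1875; z^3-coef -(0.25)(-0.3) = 0.075.]
Remaining roots from the quadratic factor 1 + (-0.45) z + (-0.3) z^2:
  Set 1 + (-0.45) z + (-0.3) z^2 = 0, i.e. a z^2 + b z + c = 0 with a = -0.3, b = -0.45, c = 1.
  Discriminant D = b^2 - 4ac = (-0.45)^2 - 4*(-0.3)*1 = 0.2025 - (-1.2) = 1.4025.
  D >= 0, so the roots are real: z = (-b +/- sqrt(D)) / (2a) = (0.45 +/- 1.184272) / (-0.6).
    z_1 = (0.45 + 1.184272) / (-0.6) = -2.7238,   |z_1| = 2.7238.
    z_2 = (0.45 - 1.184272) / (-0.6) = 1.2238,   |z_2| = 1.2238.
Moduli of all roots: 4.0000, 2.7238, 1.2238.
All moduli strictly greater than 1? Yes.
Verdict: Invertible.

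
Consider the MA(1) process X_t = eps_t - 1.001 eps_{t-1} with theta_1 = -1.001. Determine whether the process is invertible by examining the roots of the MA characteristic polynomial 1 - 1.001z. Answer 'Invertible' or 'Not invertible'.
\text{Not invertible}

The MA(q) characteristic polynomial is P(z) = 1 - 1.001z.
Invertibility requires all roots to lie outside the unit circle, i.e. |z| > 1 for every root.
This is linear in z: 1 + (-1.001) z = 0  =>  z = -1/(-1.001) = 0.999001,  |z| = 0.999001.
Moduli of all roots: 0.9990.
All moduli strictly greater than 1? No.
Verdict: Not invertible.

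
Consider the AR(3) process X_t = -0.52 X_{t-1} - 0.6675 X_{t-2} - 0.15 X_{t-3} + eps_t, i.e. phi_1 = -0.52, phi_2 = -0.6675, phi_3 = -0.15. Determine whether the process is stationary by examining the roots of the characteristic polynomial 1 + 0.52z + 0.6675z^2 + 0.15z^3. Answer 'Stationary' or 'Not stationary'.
\text{Stationary}

The AR(p) characteristic polynomial is P(z) = 1 + 0.52z + 0.6675z^2 + 0.15z^3.
Stationarity requires all roots to lie outside the unit circle, i.e. |z| > 1 for every root.
Degree 3: look for a simple real root z0 first, then factor out (1 - z/z0) and solve the remaining quadratic.
Testing z0 = -4: P(-4) = 1 + (0.52)(-4) + (0.6675)(-4)^2 + (0.15)(-4)^3
  = 1 + (-2.08) + (10.68) + (-9.6) = 0.  So z_0 = -4 is a root, |z_0| = 4.
Divide out the factor (1 + 0.25 z) = (1 - z/z0) (since 1/z0 = -0.25):
  P(z) = (1 + 0.25 z)(1 + (0.27) z + (0.6) z^2)
  [check: z-coef 0.27 - (-0.25) = 0.52; z^2-coef 0.6 - (-0.25)(0.27) = 0.6675; z^3-coef -(-0.25)(0.6) = 0.15.]
Remaining roots from the quadratic factor 1 + (0.27) z + (0.6) z^2:
  Set 1 + (0.27) z + (0.6) z^2 = 0, i.e. a z^2 + b z + c = 0 with a = 0.6, b = 0.27, c = 1.
  Discriminant D = b^2 - 4ac = (0.27)^2 - 4*(0.6)*1 = 0.0729 - (2.4) = -2.3271.
  D < 0, so the roots are the complex-conjugate pair z = (-b +/- i sqrt(-D)) / (2a) = -0.225 +/- 1.2712i.
  For a conjugate pair |z|^2 = z * conj(z) = (product of roots) = c/a = 1/(0.6) = 1.666667, so |z| = sqrt(1.666667) = 1.291 for both roots.
Moduli of all roots: 4.0000, 1.2910, 1.2910.
All moduli strictly greater than 1? Yes.
Verdict: Stationary.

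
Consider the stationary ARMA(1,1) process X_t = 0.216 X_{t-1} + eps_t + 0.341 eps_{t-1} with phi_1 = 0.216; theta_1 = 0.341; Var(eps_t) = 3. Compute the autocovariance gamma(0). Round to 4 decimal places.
\gamma(0) = 3.9763

Multiply the model equation by X_{t-k} and take expectations. With theta_0 = psi_0 = 1 and psi_j the MA(infinity) weights, this gives
  gamma(k) - sum_i phi_i gamma(k-i) = c_k,
  c_k = sigma^2 * sum_{j=k..q} theta_j psi_{j-k}   (c_k = 0 for k > q),
using gamma(-m) = gamma(m).
psi-weights needed (psi_j = theta_j + sum_i phi_i psi_{j-i}):
  psi_1 = theta_1 + phi_1 = 0.341 + (0.216) = 0.557
Right-hand sides:
  c_0 = sigma^2 (1 + theta_1 psi_1) = 3 * (1 + (0.341)(0.557)) = 3 * 1.189937 = 3.569811
  c_1 = sigma^2 theta_1 = 3 * (0.341) = 1.023
  c_2 = 0
Equations for k = 0 and k = 1 (AR order 1):
  gamma(0) = phi_1 gamma(1) + c_0
  gamma(1) = phi_1 gamma(0) + c_1
Substituting the second into the first: gamma(0) (1 - phi_1^2) = c_0 + phi_1 c_1, so
  gamma(0) = (c_0 + phi_1 c_1) / (1 - phi_1^2) = (3.569811 + (0.216)(1.023)) / (1 - (0.216)^2) = 3.790779 / 0.953344 = 3.976297.
Therefore gamma(0) = 3.9763 (to 4 decimal places).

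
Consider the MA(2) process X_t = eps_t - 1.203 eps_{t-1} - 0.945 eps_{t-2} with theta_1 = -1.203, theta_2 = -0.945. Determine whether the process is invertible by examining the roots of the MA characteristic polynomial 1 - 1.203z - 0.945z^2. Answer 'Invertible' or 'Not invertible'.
\text{Not invertible}

The MA(q) characteristic polynomial is P(z) = 1 - 1.203z - 0.945z^2.
Invertibility requires all roots to lie outside the unit circle, i.e. |z| > 1 for every root.
Set 1 + (-1.203) z + (-0.945) z^2 = 0, i.e. a z^2 + b z + c = 0 with a = -0.945, b = -1.203, c = 1.
Discriminant D = b^2 - 4ac = (-1.203)^2 - 4*(-0.945)*1 = 1.447209 - (-3.78) = 5.227209.
D >= 0, so the roots are real: z = (-b +/- sqrt(D)) / (2a) = (1.203 +/- 2.286309) / (-1.89).
  z_1 = (1.203 + 2.286309) / (-1.89) = -1.8462,   |z_1| = 1.8462.
  z_2 = (1.203 - 2.286309) / (-1.89) = 0.5732,   |z_2| = 0.5732.
Moduli of all roots: 1.8462, 0.5732.
All moduli strictly greater than 1? No.
Verdict: Not invertible.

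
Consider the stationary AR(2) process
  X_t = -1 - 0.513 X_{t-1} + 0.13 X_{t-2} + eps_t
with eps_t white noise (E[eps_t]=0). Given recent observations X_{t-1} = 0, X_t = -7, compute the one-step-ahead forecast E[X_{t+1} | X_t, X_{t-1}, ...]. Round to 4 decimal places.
E[X_{t+1} \mid \mathcal F_t] = 2.5910

For an AR(p) model X_t = c + sum_i phi_i X_{t-i} + eps_t, the
one-step-ahead conditional mean is
  E[X_{t+1} | X_t, ...] = c + sum_i phi_i X_{t+1-i}.
Substitute known values:
  E[X_{t+1} | ...] = -1 + (-0.513) * (-7) + (0.13) * (0)
                   = 2.5910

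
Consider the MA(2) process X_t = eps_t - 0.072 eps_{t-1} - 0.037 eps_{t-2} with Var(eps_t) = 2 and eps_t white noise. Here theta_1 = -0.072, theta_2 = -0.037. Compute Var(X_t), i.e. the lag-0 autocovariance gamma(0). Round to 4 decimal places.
\gamma(0) = 2.0131

For an MA(q) process X_t = eps_t + sum_i theta_i eps_{t-i} with
Var(eps_t) = sigma^2, the variance is
  gamma(0) = sigma^2 * (1 + sum_i theta_i^2).
  sum_i theta_i^2 = (-0.072)^2 + (-0.037)^2 = 0.005184 + 0.001369 = 0.006553.
  gamma(0) = 2 * (1 + 0.006553) = 2 * 1.006553 = 2.013106, which rounds to 2.0131.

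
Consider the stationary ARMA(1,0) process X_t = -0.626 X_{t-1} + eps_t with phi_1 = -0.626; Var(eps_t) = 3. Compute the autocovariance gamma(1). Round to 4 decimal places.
\gamma(1) = -3.0882

Multiply the model equation by X_{t-k} and take expectations. With theta_0 = psi_0 = 1 and psi_j the MA(infinity) weights, this gives
  gamma(k) - sum_i phi_i gamma(k-i) = c_k,
  c_k = sigma^2 * sum_{j=k..q} theta_j psi_{j-k}   (c_k = 0 for k > q),
using gamma(-m) = gamma(m).
Pure AR (q = 0): c_0 = sigma^2 = 3, c_k = 0 for k >= 1.
Equations for k = 0 and k = 1 (AR order 1):
  gamma(0) = phi_1 gamma(1) + c_0
  gamma(1) = phi_1 gamma(0) + c_1
Substituting the second into the first: gamma(0) (1 - phi_1^2) = c_0 + phi_1 c_1, so
  gamma(0) = c_0 / (1 - phi_1^2) = 3 / (1 - (-0.626)^2) = 3 / 0.608124 = 4.933204.
  gamma(1) = phi_1 gamma(0) = (-0.626)(4.933204) = -3.088186.
Therefore gamma(1) = -3.0882 (to 4 decimal places).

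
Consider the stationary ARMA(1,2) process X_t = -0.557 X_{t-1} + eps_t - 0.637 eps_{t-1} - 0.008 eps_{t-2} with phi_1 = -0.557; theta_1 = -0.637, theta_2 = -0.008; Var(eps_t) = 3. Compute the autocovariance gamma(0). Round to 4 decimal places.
\gamma(0) = 9.1547

Multiply the model equation by X_{t-k} and take expectations. With theta_0 = psi_0 = 1 and psi_j the MA(infinity) weights, this gives
  gamma(k) - sum_i phi_i gamma(k-i) = c_k,
  c_k = sigma^2 * sum_{j=k..q} theta_j psi_{j-k}   (c_k = 0 for k > q),
using gamma(-m) = gamma(m).
psi-weights needed (psi_j = theta_j + sum_i phi_i psi_{j-i}):
  psi_1 = theta_1 + phi_1 = -0.637 + (-0.557) = -1.194
  psi_2 = theta_2 + phi_1 psi_1 = -0.008 + (-0.557)(-1.194) = 0.657058
Right-hand sides:
  c_0 = sigma^2 (1 + theta_1 psi_1 + theta_2 psi_2) = 3 * (1 + (-0.637)(-1.194) + (-0.008)(0.657058)) = 3 * 1.755322 = 5.265965
  c_1 = sigma^2 (theta_1 + theta_2 psi_1) = 3 * (-0.637 + (-0.008)(-1.194)) = -1.882344
  c_2 = sigma^2 theta_2 = 3 * (-0.008) = -0.024
Equations for k = 0 and k = 1 (AR order 1):
  gamma(0) = phi_1 gamma(1) + c_0
  gamma(1) = phi_1 gamma(0) + c_1
Substituting the second into the first: gamma(0) (1 - phi_1^2) = c_0 + phi_1 c_1, so
  gamma(0) = (c_0 + phi_1 c_1) / (1 - phi_1^2) = (5.265965 + (-0.557)(-1.882344)) / (1 - (-0.557)^2) = 6.31443 / 0.689751 = 9.154652.
Therefore gamma(0) = 9.1547 (to 4 decimal places).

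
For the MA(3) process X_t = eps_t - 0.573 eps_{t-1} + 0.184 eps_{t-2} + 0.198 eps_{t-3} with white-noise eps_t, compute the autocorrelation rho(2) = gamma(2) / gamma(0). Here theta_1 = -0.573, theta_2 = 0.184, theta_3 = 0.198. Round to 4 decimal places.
\rho(2) = 0.0503

For an MA(q) process with theta_0 = 1, the autocovariance is
  gamma(k) = sigma^2 * sum_{i=0..q-k} theta_i * theta_{i+k},
and rho(k) = gamma(k) / gamma(0). Sigma^2 cancels.
  numerator   = (1)*(0.184) + (-0.573)*(0.198) = 0.070546.
  denominator = (1)^2 + (-0.573)^2 + (0.184)^2 + (0.198)^2 = 1.401389.
  rho(2) = 0.070546 / 1.401389 = 0.0503.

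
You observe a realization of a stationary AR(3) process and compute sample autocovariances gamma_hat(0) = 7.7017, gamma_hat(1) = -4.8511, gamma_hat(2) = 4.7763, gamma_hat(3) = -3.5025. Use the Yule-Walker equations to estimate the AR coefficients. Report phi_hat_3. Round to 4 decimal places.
\hat\phi_{3} = 0.0470

The Yule-Walker equations for an AR(p) process read, in matrix form,
  Gamma_p phi = r_p,   with   (Gamma_p)_{ij} = gamma(|i - j|),
                       (r_p)_i = gamma(i),   i,j = 1..p.
Substitute the sample gammas (Toeplitz matrix and right-hand side of size 3):
  Gamma_p = [[7.7017, -4.8511, 4.7763], [-4.8511, 7.7017, -4.8511], [4.7763, -4.8511, 7.7017]]
  r_p     = [-4.8511, 4.7763, -3.5025]
Written out (R1..R3):
  (R1) 7.7017 phi_1 - 4.8511 phi_2 + 4.7763 phi_3 = -4.8511
  (R2) -4.8511 phi_1 + 7.7017 phi_2 - 4.8511 phi_3 = 4.7763
  (R3) 4.7763 phi_1 - 4.8511 phi_2 + 7.7017 phi_3 = -3.5025
Gaussian elimination:
  R2 <- R2 - (-4.8511/7.7017) R1 = R2 - (-0.629874) R1:  4.646119 phi_2 - 1.842633 phi_3 = 1.720719
  R3 <- R3 - (4.7763/7.7017) R1 = R3 - (0.620162) R1:  -1.842633 phi_2 + 4.739621 phi_3 = -0.494033
  R3 <- R3 - (-1.842633/4.646119) R2 = R3 - (-0.396596) R2:  4.00884 phi_3 = 0.188397
Back-substitution:
  phi_hat_3 = 0.188397 / 4.00884 = 0.046995
  phi_hat_2 = (1.720719 - (-1.842633)(0.046995)) / 4.646119 = 0.388994
  phi_hat_1 = (-4.8511 - (-4.8511)(0.388994) - (4.7763)(0.046995)) / 7.7017 = -0.414001
So phi_hat = [-0.4140, 0.3890, 0.0470].
Therefore phi_hat_3 = 0.0470.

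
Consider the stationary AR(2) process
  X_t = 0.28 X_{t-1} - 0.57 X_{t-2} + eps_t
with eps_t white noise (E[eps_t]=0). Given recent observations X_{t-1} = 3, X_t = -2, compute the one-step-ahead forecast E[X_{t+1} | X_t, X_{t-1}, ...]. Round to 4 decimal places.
E[X_{t+1} \mid \mathcal F_t] = -2.2700

For an AR(p) model X_t = c + sum_i phi_i X_{t-i} + eps_t, the
one-step-ahead conditional mean is
  E[X_{t+1} | X_t, ...] = c + sum_i phi_i X_{t+1-i}.
Substitute known values:
  E[X_{t+1} | ...] = (0.28) * (-2) + (-0.57) * (3)
                   = -2.2700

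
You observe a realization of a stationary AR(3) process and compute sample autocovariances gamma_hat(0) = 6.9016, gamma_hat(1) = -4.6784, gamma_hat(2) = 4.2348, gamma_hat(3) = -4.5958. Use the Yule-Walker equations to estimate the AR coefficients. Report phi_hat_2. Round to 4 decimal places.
\hat\phi_{2} = 0.1140

The Yule-Walker equations for an AR(p) process read, in matrix form,
  Gamma_p phi = r_p,   with   (Gamma_p)_{ij} = gamma(|i - j|),
                       (r_p)_i = gamma(i),   i,j = 1..p.
Substitute the sample gammas (Toeplitz matrix and right-hand side of size 3):
  Gamma_p = [[6.9016, -4.6784, 4.2348], [-4.6784, 6.9016, -4.6784], [4.2348, -4.6784, 6.9016]]
  r_p     = [-4.6784, 4.2348, -4.5958]
Written out (R1..R3):
  (R1) 6.9016 phi_1 - 4.6784 phi_2 + 4.2348 phi_3 = -4.6784
  (R2) -4.6784 phi_1 + 6.9016 phi_2 - 4.6784 phi_3 = 4.2348
  (R3) 4.2348 phi_1 - 4.6784 phi_2 + 6.9016 phi_3 = -4.5958
Gaussian elimination:
  R2 <- R2 - (-4.6784/6.9016) R1 = R2 - (-0.677872) R1:  3.730245 phi_2 - 1.807749 phi_3 = 1.063445
  R3 <- R3 - (4.2348/6.9016) R1 = R3 - (0.613597) R1:  -1.807749 phi_2 + 4.30314 phi_3 = -1.725149
  R3 <- R3 - (-1.807749/3.730245) R2 = R3 - (-0.484619) R2:  3.42707 phi_3 = -1.209783
Back-substitution:
  phi_hat_3 = -1.209783 / 3.42707 = -0.353008
  phi_hat_2 = (1.063445 - (-1.807749)(-0.353008)) / 3.730245 = 0.114013
  phi_hat_1 = (-4.6784 - (-4.6784)(0.114013) - (4.2348)(-0.353008)) / 6.9016 = -0.383981
So phi_hat = [-0.3840, 0.1140, -0.3530].
Therefore phi_hat_2 = 0.1140.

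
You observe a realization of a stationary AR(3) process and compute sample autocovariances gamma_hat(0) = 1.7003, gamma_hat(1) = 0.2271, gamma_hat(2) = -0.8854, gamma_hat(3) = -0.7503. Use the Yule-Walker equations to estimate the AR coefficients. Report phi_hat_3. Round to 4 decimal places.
\hat\phi_{3} = -0.3791

The Yule-Walker equations for an AR(p) process read, in matrix form,
  Gamma_p phi = r_p,   with   (Gamma_p)_{ij} = gamma(|i - j|),
                       (r_p)_i = gamma(i),   i,j = 1..p.
Substitute the sample gammas (Toeplitz matrix and right-hand side of size 3):
  Gamma_p = [[1.7003, 0.2271, -0.8854], [0.2271, 1.7003, 0.2271], [-0.8854, 0.2271, 1.7003]]
  r_p     = [0.2271, -0.8854, -0.7503]
Written out (R1..R3):
  (R1) 1.7003 phi_1 + 0.2271 phi_2 - 0.8854 phi_3 = 0.2271
  (R2) 0.2271 phi_1 + 1.7003 phi_2 + 0.2271 phi_3 = -0.8854
  (R3) -0.8854 phi_1 + 0.2271 phi_2 + 1.7003 phi_3 = -0.7503
Gaussian elimination:
  R2 <- R2 - (0.2271/1.7003) R1 = R2 - (0.133565) R1:  1.669967 phi_2 + 0.345358 phi_3 = -0.915733
  R3 <- R3 - (-0.8854/1.7003) R1 = R3 - (-0.520732) R1:  0.345358 phi_2 + 1.239244 phi_3 = -0.632042
  R3 <- R3 - (0.345358/1.669967) R2 = R3 - (0.206805) R2:  1.167822 phi_3 = -0.442663
Back-substitution:
  phi_hat_3 = -0.442663 / 1.167822 = -0.37905
  phi_hat_2 = (-0.915733 - (0.345358)(-0.37905)) / 1.669967 = -0.469964
  phi_hat_1 = (0.2271 - (0.2271)(-0.469964) - (-0.8854)(-0.37905)) / 1.7003 = -0.001048
So phi_hat = [-0.0010, -0.4700, -0.3791].
Therefore phi_hat_3 = -0.3791.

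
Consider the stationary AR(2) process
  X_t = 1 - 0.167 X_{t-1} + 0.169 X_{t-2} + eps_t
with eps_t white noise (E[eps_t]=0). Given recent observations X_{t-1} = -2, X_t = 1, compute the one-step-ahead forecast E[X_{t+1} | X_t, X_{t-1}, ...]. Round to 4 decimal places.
E[X_{t+1} \mid \mathcal F_t] = 0.4950

For an AR(p) model X_t = c + sum_i phi_i X_{t-i} + eps_t, the
one-step-ahead conditional mean is
  E[X_{t+1} | X_t, ...] = c + sum_i phi_i X_{t+1-i}.
Substitute known values:
  E[X_{t+1} | ...] = 1 + (-0.167) * (1) + (0.169) * (-2)
                   = 0.4950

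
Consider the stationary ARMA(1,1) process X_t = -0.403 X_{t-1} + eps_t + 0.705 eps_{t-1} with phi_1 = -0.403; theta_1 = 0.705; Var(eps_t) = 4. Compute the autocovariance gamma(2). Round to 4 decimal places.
\gamma(2) = -0.4161

Multiply the model equation by X_{t-k} and take expectations. With theta_0 = psi_0 = 1 and psi_j the MA(infinity) weights, this gives
  gamma(k) - sum_i phi_i gamma(k-i) = c_k,
  c_k = sigma^2 * sum_{j=k..q} theta_j psi_{j-k}   (c_k = 0 for k > q),
using gamma(-m) = gamma(m).
psi-weights needed (psi_j = theta_j + sum_i phi_i psi_{j-i}):
  psi_1 = theta_1 + phi_1 = 0.705 + (-0.403) = 0.302
Right-hand sides:
  c_0 = sigma^2 (1 + theta_1 psi_1) = 4 * (1 + (0.705)(0.302)) = 4 * 1.21291 = 4.85164
  c_1 = sigma^2 theta_1 = 4 * (0.705) = 2.82
  c_2 = 0
Equations for k = 0 and k = 1 (AR order 1):
  gamma(0) = phi_1 gamma(1) + c_0
  gamma(1) = phi_1 gamma(0) + c_1
Substituting the second into the first: gamma(0) (1 - phi_1^2) = c_0 + phi_1 c_1, so
  gamma(0) = (c_0 + phi_1 c_1) / (1 - phi_1^2) = (4.85164 + (-0.403)(2.82)) / (1 - (-0.403)^2) = 3.71518 / 0.837591 = 4.435554.
  gamma(1) = phi_1 gamma(0) + c_1 = (-0.403)(4.435554) + (2.82) = 1.032472.
For k = 2 (> q): gamma(2) = phi_1 gamma(1) = (-0.403)(1.032472) = -0.416086.
Therefore gamma(2) = -0.4161 (to 4 decimal places).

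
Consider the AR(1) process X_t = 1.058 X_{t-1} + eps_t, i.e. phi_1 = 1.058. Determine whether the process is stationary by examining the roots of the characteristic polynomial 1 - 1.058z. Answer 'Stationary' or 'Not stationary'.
\text{Not stationary}

The AR(p) characteristic polynomial is P(z) = 1 - 1.058z.
Stationarity requires all roots to lie outside the unit circle, i.e. |z| > 1 for every root.
This is linear in z: 1 + (-1.058) z = 0  =>  z = -1/(-1.058) = 0.94518,  |z| = 0.94518.
Moduli of all roots: 0.9452.
All moduli strictly greater than 1? No.
Verdict: Not stationary.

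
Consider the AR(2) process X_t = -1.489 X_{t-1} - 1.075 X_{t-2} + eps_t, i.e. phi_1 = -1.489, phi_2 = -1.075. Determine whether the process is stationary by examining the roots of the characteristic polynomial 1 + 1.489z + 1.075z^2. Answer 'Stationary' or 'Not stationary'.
\text{Not stationary}

The AR(p) characteristic polynomial is P(z) = 1 + 1.489z + 1.075z^2.
Stationarity requires all roots to lie outside the unit circle, i.e. |z| > 1 for every root.
Set 1 + (1.489) z + (1.075) z^2 = 0, i.e. a z^2 + b z + c = 0 with a = 1.075, b = 1.489, c = 1.
Discriminant D = b^2 - 4ac = (1.489)^2 - 4*(1.075)*1 = 2.217121 - (4.3) = -2.082879.
D < 0, so the roots are the complex-conjugate pair z = (-b +/- i sqrt(-D)) / (2a) = -0.6926 +/- 0.6713i.
For a conjugate pair |z|^2 = z * conj(z) = (product of roots) = c/a = 1/(1.075) = 0.930233, so |z| = sqrt(0.930233) = 0.9645 for both roots.
Moduli of all roots: 0.9645, 0.9645.
All moduli strictly greater than 1? No.
Verdict: Not stationary.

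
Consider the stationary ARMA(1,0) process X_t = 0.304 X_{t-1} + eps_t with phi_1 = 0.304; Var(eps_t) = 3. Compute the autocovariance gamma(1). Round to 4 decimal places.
\gamma(1) = 1.0049

Multiply the model equation by X_{t-k} and take expectations. With theta_0 = psi_0 = 1 and psi_j the MA(infinity) weights, this gives
  gamma(k) - sum_i phi_i gamma(k-i) = c_k,
  c_k = sigma^2 * sum_{j=k..q} theta_j psi_{j-k}   (c_k = 0 for k > q),
using gamma(-m) = gamma(m).
Pure AR (q = 0): c_0 = sigma^2 = 3, c_k = 0 for k >= 1.
Equations for k = 0 and k = 1 (AR order 1):
  gamma(0) = phi_1 gamma(1) + c_0
  gamma(1) = phi_1 gamma(0) + c_1
Substituting the second into the first: gamma(0) (1 - phi_1^2) = c_0 + phi_1 c_1, so
  gamma(0) = c_0 / (1 - phi_1^2) = 3 / (1 - (0.304)^2) = 3 / 0.907584 = 3.305479.
  gamma(1) = phi_1 gamma(0) = (0.304)(3.305479) = 1.004866.
Therefore gamma(1) = 1.0049 (to 4 decimal places).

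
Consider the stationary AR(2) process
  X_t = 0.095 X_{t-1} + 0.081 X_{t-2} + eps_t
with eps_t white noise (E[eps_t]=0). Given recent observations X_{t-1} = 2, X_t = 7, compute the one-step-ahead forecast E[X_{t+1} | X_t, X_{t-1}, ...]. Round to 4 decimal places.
E[X_{t+1} \mid \mathcal F_t] = 0.8270

For an AR(p) model X_t = c + sum_i phi_i X_{t-i} + eps_t, the
one-step-ahead conditional mean is
  E[X_{t+1} | X_t, ...] = c + sum_i phi_i X_{t+1-i}.
Substitute known values:
  E[X_{t+1} | ...] = (0.095) * (7) + (0.081) * (2)
                   = 0.8270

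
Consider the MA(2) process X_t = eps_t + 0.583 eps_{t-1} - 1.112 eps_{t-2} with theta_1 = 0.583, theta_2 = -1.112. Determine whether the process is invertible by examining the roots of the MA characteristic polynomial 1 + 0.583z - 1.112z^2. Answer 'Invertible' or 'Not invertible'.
\text{Not invertible}

The MA(q) characteristic polynomial is P(z) = 1 + 0.583z - 1.112z^2.
Invertibility requires all roots to lie outside the unit circle, i.e. |z| > 1 for every root.
Set 1 + (0.583) z + (-1.112) z^2 = 0, i.e. a z^2 + b z + c = 0 with a = -1.112, b = 0.583, c = 1.
Discriminant D = b^2 - 4ac = (0.583)^2 - 4*(-1.112)*1 = 0.339889 - (-4.448) = 4.787889.
D >= 0, so the roots are real: z = (-b +/- sqrt(D)) / (2a) = (-0.583 +/- 2.188125) / (-2.224).
  z_1 = (-0.583 + 2.188125) / (-2.224) = -0.7217,   |z_1| = 0.7217.
  z_2 = (-0.583 - 2.188125) / (-2.224) = 1.246,   |z_2| = 1.246.
Moduli of all roots: 0.7217, 1.2460.
All moduli strictly greater than 1? No.
Verdict: Not invertible.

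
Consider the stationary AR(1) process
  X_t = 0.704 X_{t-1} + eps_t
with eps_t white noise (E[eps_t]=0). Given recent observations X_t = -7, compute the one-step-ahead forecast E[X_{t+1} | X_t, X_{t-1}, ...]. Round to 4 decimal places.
E[X_{t+1} \mid \mathcal F_t] = -4.9280

For an AR(p) model X_t = c + sum_i phi_i X_{t-i} + eps_t, the
one-step-ahead conditional mean is
  E[X_{t+1} | X_t, ...] = c + sum_i phi_i X_{t+1-i}.
Substitute known values:
  E[X_{t+1} | ...] = (0.704) * (-7)
                   = -4.9280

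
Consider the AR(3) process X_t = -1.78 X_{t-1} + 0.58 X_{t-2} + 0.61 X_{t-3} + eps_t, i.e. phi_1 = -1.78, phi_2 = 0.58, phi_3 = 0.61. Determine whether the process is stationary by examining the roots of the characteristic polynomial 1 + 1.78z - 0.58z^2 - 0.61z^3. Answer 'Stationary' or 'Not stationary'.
\text{Not stationary}

The AR(p) characteristic polynomial is P(z) = 1 + 1.78z - 0.58z^2 - 0.61z^3.
Stationarity requires all roots to lie outside the unit circle, i.e. |z| > 1 for every root.
Degree 3: look for a simple real root z0 first, then factor out (1 - z/z0) and solve the remaining quadratic.
Testing z0 = -2: P(-2) = 1 + (1.78)(-2) + (-0.58)(-2)^2 + (-0.61)(-2)^3
  = 1 + (-3.56) + (-2.32) + (4.88) = 0.  So z_0 = -2 is a root, |z_0| = 2.
Divide out the factor (1 + 0.5 z) = (1 - z/z0) (since 1/z0 = -0.5):
  P(z) = (1 + 0.5 z)(1 + (1.28) z + (-1.22) z^2)
  [check: z-coef 1.28 - (-0.5) = 1.78; z^2-coef -1.22 - (-0.5)(1.28) = -0.58; z^3-coef -(-0.5)(-1.22) = -0.61.]
Remaining roots from the quadratic factor 1 + (1.28) z + (-1.22) z^2:
  Set 1 + (1.28) z + (-1.22) z^2 = 0, i.e. a z^2 + b z + c = 0 with a = -1.22, b = 1.28, c = 1.
  Discriminant D = b^2 - 4ac = (1.28)^2 - 4*(-1.22)*1 = 1.6384 - (-4.88) = 6.5184.
  D >= 0, so the roots are real: z = (-b +/- sqrt(D)) / (2a) = (-1.28 +/- 2.553116) / (-2.44).
    z_1 = (-1.28 + 2.553116) / (-2.44) = -0.5218,   |z_1| = 0.5218.
    z_2 = (-1.28 - 2.553116) / (-2.44) = 1.5709,   |z_2| = 1.5709.
Moduli of all roots: 2.0000, 0.5218, 1.5709.
All moduli strictly greater than 1? No.
Verdict: Not stationary.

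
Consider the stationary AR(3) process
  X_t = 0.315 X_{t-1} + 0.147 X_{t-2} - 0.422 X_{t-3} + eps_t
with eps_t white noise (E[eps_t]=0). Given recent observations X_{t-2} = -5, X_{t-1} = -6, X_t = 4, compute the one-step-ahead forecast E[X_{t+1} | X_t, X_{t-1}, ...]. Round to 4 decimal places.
E[X_{t+1} \mid \mathcal F_t] = 2.4880

For an AR(p) model X_t = c + sum_i phi_i X_{t-i} + eps_t, the
one-step-ahead conditional mean is
  E[X_{t+1} | X_t, ...] = c + sum_i phi_i X_{t+1-i}.
Substitute known values:
  E[X_{t+1} | ...] = (0.315) * (4) + (0.147) * (-6) + (-0.422) * (-5)
                   = 2.4880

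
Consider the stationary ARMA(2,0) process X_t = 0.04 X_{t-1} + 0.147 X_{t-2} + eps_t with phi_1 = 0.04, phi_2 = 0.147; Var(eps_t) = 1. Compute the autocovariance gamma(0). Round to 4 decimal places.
\gamma(0) = 1.0243

Multiply the model equation by X_{t-k} and take expectations. With theta_0 = psi_0 = 1 and psi_j the MA(infinity) weights, this gives
  gamma(k) - sum_i phi_i gamma(k-i) = c_k,
  c_k = sigma^2 * sum_{j=k..q} theta_j psi_{j-k}   (c_k = 0 for k > q),
using gamma(-m) = gamma(m).
Pure AR (q = 0): c_0 = sigma^2 = 1, c_k = 0 for k >= 1.
Equations for k = 0, 1, 2 (AR order 2, c_2 = 0):
  (E0) gamma(0) = phi_1 gamma(1) + phi_2 gamma(2) + c_0
  (E1) gamma(1) = phi_1 gamma(0) + phi_2 gamma(1) + c_1
  (E2) gamma(2) = phi_1 gamma(1) + phi_2 gamma(0)
From (E1): gamma(1) = A gamma(0) + B with
  A = phi_1 / (1 - phi_2) = 0.04 / 0.853 = 0.046893,   B = c_1 / (1 - phi_2) = 0 / 0.853 = 0.
Insert (E2) into (E0): gamma(0) (1 - phi_2^2) = phi_1 (1 + phi_2) gamma(1) + c_0.
  phi_1 (1 + phi_2) = (0.04)(1.147) = 0.04588,   1 - phi_2^2 = 0.978391.
Replace gamma(1) by A gamma(0) + B and collect gamma(0):
  gamma(0) [0.978391 - (0.04588)(0.046893)] = c_0 = 1
  gamma(0) * 0.97624 = 1
  gamma(0) = 1 / 0.97624 = 1.024339.
Therefore gamma(0) = 1.0243 (to 4 decimal places).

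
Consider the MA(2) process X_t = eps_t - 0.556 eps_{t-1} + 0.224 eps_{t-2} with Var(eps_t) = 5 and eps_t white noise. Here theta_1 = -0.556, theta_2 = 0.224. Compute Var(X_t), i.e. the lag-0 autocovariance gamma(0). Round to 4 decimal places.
\gamma(0) = 6.7966

For an MA(q) process X_t = eps_t + sum_i theta_i eps_{t-i} with
Var(eps_t) = sigma^2, the variance is
  gamma(0) = sigma^2 * (1 + sum_i theta_i^2).
  sum_i theta_i^2 = (-0.556)^2 + (0.224)^2 = 0.309136 + 0.050176 = 0.359312.
  gamma(0) = 5 * (1 + 0.359312) = 5 * 1.359312 = 6.79656, which rounds to 6.7966.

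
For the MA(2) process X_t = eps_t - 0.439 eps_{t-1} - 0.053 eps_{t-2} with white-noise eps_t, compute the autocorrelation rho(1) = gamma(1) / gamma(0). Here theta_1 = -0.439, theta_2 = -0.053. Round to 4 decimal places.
\rho(1) = -0.3477

For an MA(q) process with theta_0 = 1, the autocovariance is
  gamma(k) = sigma^2 * sum_{i=0..q-k} theta_i * theta_{i+k},
and rho(k) = gamma(k) / gamma(0). Sigma^2 cancels.
  numerator   = (1)*(-0.439) + (-0.439)*(-0.053) = -0.415733.
  denominator = (1)^2 + (-0.439)^2 + (-0.053)^2 = 1.19553.
  rho(1) = -0.415733 / 1.19553 = -0.3477.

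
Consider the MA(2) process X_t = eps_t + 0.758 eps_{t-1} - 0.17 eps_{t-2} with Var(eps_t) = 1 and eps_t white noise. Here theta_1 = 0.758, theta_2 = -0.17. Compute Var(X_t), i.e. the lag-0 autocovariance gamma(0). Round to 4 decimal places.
\gamma(0) = 1.6035

For an MA(q) process X_t = eps_t + sum_i theta_i eps_{t-i} with
Var(eps_t) = sigma^2, the variance is
  gamma(0) = sigma^2 * (1 + sum_i theta_i^2).
  sum_i theta_i^2 = (0.758)^2 + (-0.17)^2 = 0.574564 + 0.0289 = 0.603464.
  gamma(0) = 1 * (1 + 0.603464) = 1 * 1.603464 = 1.603464, which rounds to 1.6035.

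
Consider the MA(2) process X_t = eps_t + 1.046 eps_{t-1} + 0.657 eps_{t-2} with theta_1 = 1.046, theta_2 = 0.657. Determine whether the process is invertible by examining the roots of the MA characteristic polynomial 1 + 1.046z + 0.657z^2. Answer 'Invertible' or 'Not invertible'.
\text{Invertible}

The MA(q) characteristic polynomial is P(z) = 1 + 1.046z + 0.657z^2.
Invertibility requires all roots to lie outside the unit circle, i.e. |z| > 1 for every root.
Set 1 + (1.046) z + (0.657) z^2 = 0, i.e. a z^2 + b z + c = 0 with a = 0.657, b = 1.046, c = 1.
Discriminant D = b^2 - 4ac = (1.046)^2 - 4*(0.657)*1 = 1.094116 - (2.628) = -1.533884.
D < 0, so the roots are the complex-conjugate pair z = (-b +/- i sqrt(-D)) / (2a) = -0.796 +/- 0.9425i.
For a conjugate pair |z|^2 = z * conj(z) = (product of roots) = c/a = 1/(0.657) = 1.52207, so |z| = sqrt(1.52207) = 1.2337 for both roots.
Moduli of all roots: 1.2337, 1.2337.
All moduli strictly greater than 1? Yes.
Verdict: Invertible.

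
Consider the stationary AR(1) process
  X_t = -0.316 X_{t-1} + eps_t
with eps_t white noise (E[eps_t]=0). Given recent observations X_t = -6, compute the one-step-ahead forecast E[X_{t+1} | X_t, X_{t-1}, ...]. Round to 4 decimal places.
E[X_{t+1} \mid \mathcal F_t] = 1.8960

For an AR(p) model X_t = c + sum_i phi_i X_{t-i} + eps_t, the
one-step-ahead conditional mean is
  E[X_{t+1} | X_t, ...] = c + sum_i phi_i X_{t+1-i}.
Substitute known values:
  E[X_{t+1} | ...] = (-0.316) * (-6)
                   = 1.8960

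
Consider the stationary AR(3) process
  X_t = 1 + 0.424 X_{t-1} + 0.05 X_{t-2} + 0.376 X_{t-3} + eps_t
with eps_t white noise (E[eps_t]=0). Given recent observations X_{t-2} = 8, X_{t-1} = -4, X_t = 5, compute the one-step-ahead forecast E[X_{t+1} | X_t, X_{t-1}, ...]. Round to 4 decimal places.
E[X_{t+1} \mid \mathcal F_t] = 5.9280

For an AR(p) model X_t = c + sum_i phi_i X_{t-i} + eps_t, the
one-step-ahead conditional mean is
  E[X_{t+1} | X_t, ...] = c + sum_i phi_i X_{t+1-i}.
Substitute known values:
  E[X_{t+1} | ...] = 1 + (0.424) * (5) + (0.05) * (-4) + (0.376) * (8)
                   = 5.9280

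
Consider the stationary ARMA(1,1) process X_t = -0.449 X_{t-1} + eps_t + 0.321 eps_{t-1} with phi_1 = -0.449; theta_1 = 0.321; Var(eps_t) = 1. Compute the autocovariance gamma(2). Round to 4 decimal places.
\gamma(2) = 0.0616

Multiply the model equation by X_{t-k} and take expectations. With theta_0 = psi_0 = 1 and psi_j the MA(infinity) weights, this gives
  gamma(k) - sum_i phi_i gamma(k-i) = c_k,
  c_k = sigma^2 * sum_{j=k..q} theta_j psi_{j-k}   (c_k = 0 for k > q),
using gamma(-m) = gamma(m).
psi-weights needed (psi_j = theta_j + sum_i phi_i psi_{j-i}):
  psi_1 = theta_1 + phi_1 = 0.321 + (-0.449) = -0.128
Right-hand sides:
  c_0 = sigma^2 (1 + theta_1 psi_1) = 1 * (1 + (0.321)(-0.128)) = 1 * 0.958912 = 0.958912
  c_1 = sigma^2 theta_1 = 1 * (0.321) = 0.321
  c_2 = 0
Equations for k = 0 and k = 1 (AR order 1):
  gamma(0) = phi_1 gamma(1) + c_0
  gamma(1) = phi_1 gamma(0) + c_1
Substituting the second into the first: gamma(0) (1 - phi_1^2) = c_0 + phi_1 c_1, so
  gamma(0) = (c_0 + phi_1 c_1) / (1 - phi_1^2) = (0.958912 + (-0.449)(0.321)) / (1 - (-0.449)^2) = 0.814783 / 0.798399 = 1.020521.
  gamma(1) = phi_1 gamma(0) + c_1 = (-0.449)(1.020521) + (0.321) = -0.137214.
For k = 2 (> q): gamma(2) = phi_1 gamma(1) = (-0.449)(-0.137214) = 0.061609.
Therefore gamma(2) = 0.0616 (to 4 decimal places).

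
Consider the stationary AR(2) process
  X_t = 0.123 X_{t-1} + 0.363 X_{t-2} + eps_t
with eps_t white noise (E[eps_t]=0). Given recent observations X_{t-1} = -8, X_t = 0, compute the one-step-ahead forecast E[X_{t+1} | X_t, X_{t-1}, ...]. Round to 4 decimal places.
E[X_{t+1} \mid \mathcal F_t] = -2.9040

For an AR(p) model X_t = c + sum_i phi_i X_{t-i} + eps_t, the
one-step-ahead conditional mean is
  E[X_{t+1} | X_t, ...] = c + sum_i phi_i X_{t+1-i}.
Substitute known values:
  E[X_{t+1} | ...] = (0.123) * (0) + (0.363) * (-8)
                   = -2.9040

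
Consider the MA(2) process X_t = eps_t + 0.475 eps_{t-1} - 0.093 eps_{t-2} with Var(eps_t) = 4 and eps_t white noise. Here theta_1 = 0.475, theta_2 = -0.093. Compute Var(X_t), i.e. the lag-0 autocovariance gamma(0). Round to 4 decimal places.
\gamma(0) = 4.9371

For an MA(q) process X_t = eps_t + sum_i theta_i eps_{t-i} with
Var(eps_t) = sigma^2, the variance is
  gamma(0) = sigma^2 * (1 + sum_i theta_i^2).
  sum_i theta_i^2 = (0.475)^2 + (-0.093)^2 = 0.225625 + 0.008649 = 0.234274.
  gamma(0) = 4 * (1 + 0.234274) = 4 * 1.234274 = 4.937096, which rounds to 4.9371.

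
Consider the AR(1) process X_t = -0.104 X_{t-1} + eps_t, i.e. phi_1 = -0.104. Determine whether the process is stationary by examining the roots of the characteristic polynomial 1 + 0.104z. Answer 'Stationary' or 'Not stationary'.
\text{Stationary}

The AR(p) characteristic polynomial is P(z) = 1 + 0.104z.
Stationarity requires all roots to lie outside the unit circle, i.e. |z| > 1 for every root.
This is linear in z: 1 + (0.104) z = 0  =>  z = -1/(0.104) = -9.615385,  |z| = 9.615385.
Moduli of all roots: 9.6154.
All moduli strictly greater than 1? Yes.
Verdict: Stationary.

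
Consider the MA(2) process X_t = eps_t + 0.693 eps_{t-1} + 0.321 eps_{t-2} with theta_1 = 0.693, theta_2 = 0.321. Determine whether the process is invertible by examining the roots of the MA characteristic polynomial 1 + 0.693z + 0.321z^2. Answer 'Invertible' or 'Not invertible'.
\text{Invertible}

The MA(q) characteristic polynomial is P(z) = 1 + 0.693z + 0.321z^2.
Invertibility requires all roots to lie outside the unit circle, i.e. |z| > 1 for every root.
Set 1 + (0.693) z + (0.321) z^2 = 0, i.e. a z^2 + b z + c = 0 with a = 0.321, b = 0.693, c = 1.
Discriminant D = b^2 - 4ac = (0.693)^2 - 4*(0.321)*1 = 0.480249 - (1.284) = -0.803751.
D < 0, so the roots are the complex-conjugate pair z = (-b +/- i sqrt(-D)) / (2a) = -1.0794 +/- 1.3965i.
For a conjugate pair |z|^2 = z * conj(z) = (product of roots) = c/a = 1/(0.321) = 3.115265, so |z| = sqrt(3.115265) = 1.765 for both roots.
Moduli of all roots: 1.7650, 1.7650.
All moduli strictly greater than 1? Yes.
Verdict: Invertible.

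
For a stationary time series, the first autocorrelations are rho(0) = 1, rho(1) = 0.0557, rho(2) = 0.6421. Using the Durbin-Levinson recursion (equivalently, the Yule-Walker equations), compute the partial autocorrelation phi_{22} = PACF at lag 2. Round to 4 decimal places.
\phi_{22} = 0.6410

The PACF at lag k is phi_{kk}, the last component of the solution
to the Yule-Walker system G_k phi = r_k where
  (G_k)_{ij} = rho(|i - j|), (r_k)_i = rho(i), i,j = 1..k.
Equivalently, Durbin-Levinson gives phi_{kk} iteratively:
  phi_{11} = rho(1)
  phi_{kk} = [rho(k) - sum_{j=1..k-1} phi_{k-1,j} rho(k-j)]
            / [1 - sum_{j=1..k-1} phi_{k-1,j} rho(j)],
  phi_{k,j} = phi_{k-1,j} - phi_{kk} phi_{k-1,k-j},  j = 1..k-1.
Step k = 1:
  phi_11 = rho(1) = 0.0557.
Step k = 2:
  phi_22 = [rho(2) - phi_11 rho(1)] / [1 - phi_11 rho(1)] = [0.6421 - (0.0557)(0.0557)] / [1 - (0.0557)(0.0557)]
         = 0.63899751 / 0.99689751 = 0.641.
Therefore phi_{22} = 0.6410.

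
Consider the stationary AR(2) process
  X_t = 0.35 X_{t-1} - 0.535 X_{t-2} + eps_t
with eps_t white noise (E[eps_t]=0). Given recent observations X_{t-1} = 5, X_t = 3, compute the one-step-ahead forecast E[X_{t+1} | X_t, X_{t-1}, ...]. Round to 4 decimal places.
E[X_{t+1} \mid \mathcal F_t] = -1.6250

For an AR(p) model X_t = c + sum_i phi_i X_{t-i} + eps_t, the
one-step-ahead conditional mean is
  E[X_{t+1} | X_t, ...] = c + sum_i phi_i X_{t+1-i}.
Substitute known values:
  E[X_{t+1} | ...] = (0.35) * (3) + (-0.535) * (5)
                   = -1.6250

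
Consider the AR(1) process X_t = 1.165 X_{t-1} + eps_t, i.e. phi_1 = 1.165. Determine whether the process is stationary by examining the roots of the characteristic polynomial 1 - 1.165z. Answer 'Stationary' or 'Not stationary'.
\text{Not stationary}

The AR(p) characteristic polynomial is P(z) = 1 - 1.165z.
Stationarity requires all roots to lie outside the unit circle, i.e. |z| > 1 for every root.
This is linear in z: 1 + (-1.165) z = 0  =>  z = -1/(-1.165) = 0.858369,  |z| = 0.858369.
Moduli of all roots: 0.8584.
All moduli strictly greater than 1? No.
Verdict: Not stationary.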